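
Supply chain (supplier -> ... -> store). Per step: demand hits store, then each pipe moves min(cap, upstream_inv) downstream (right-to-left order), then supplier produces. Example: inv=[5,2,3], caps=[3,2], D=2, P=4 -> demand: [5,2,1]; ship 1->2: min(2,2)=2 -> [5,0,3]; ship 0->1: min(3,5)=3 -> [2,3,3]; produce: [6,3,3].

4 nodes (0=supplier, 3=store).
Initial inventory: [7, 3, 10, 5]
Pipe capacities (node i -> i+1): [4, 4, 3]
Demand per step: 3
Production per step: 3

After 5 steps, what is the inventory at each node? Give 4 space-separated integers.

Step 1: demand=3,sold=3 ship[2->3]=3 ship[1->2]=3 ship[0->1]=4 prod=3 -> inv=[6 4 10 5]
Step 2: demand=3,sold=3 ship[2->3]=3 ship[1->2]=4 ship[0->1]=4 prod=3 -> inv=[5 4 11 5]
Step 3: demand=3,sold=3 ship[2->3]=3 ship[1->2]=4 ship[0->1]=4 prod=3 -> inv=[4 4 12 5]
Step 4: demand=3,sold=3 ship[2->3]=3 ship[1->2]=4 ship[0->1]=4 prod=3 -> inv=[3 4 13 5]
Step 5: demand=3,sold=3 ship[2->3]=3 ship[1->2]=4 ship[0->1]=3 prod=3 -> inv=[3 3 14 5]

3 3 14 5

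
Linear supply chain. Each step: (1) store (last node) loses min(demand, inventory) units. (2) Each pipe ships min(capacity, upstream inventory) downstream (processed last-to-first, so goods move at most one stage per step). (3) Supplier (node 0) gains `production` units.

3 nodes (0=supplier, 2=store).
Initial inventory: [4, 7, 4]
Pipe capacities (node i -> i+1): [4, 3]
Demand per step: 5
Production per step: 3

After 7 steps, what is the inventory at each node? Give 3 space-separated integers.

Step 1: demand=5,sold=4 ship[1->2]=3 ship[0->1]=4 prod=3 -> inv=[3 8 3]
Step 2: demand=5,sold=3 ship[1->2]=3 ship[0->1]=3 prod=3 -> inv=[3 8 3]
Step 3: demand=5,sold=3 ship[1->2]=3 ship[0->1]=3 prod=3 -> inv=[3 8 3]
Step 4: demand=5,sold=3 ship[1->2]=3 ship[0->1]=3 prod=3 -> inv=[3 8 3]
Step 5: demand=5,sold=3 ship[1->2]=3 ship[0->1]=3 prod=3 -> inv=[3 8 3]
Step 6: demand=5,sold=3 ship[1->2]=3 ship[0->1]=3 prod=3 -> inv=[3 8 3]
Step 7: demand=5,sold=3 ship[1->2]=3 ship[0->1]=3 prod=3 -> inv=[3 8 3]

3 8 3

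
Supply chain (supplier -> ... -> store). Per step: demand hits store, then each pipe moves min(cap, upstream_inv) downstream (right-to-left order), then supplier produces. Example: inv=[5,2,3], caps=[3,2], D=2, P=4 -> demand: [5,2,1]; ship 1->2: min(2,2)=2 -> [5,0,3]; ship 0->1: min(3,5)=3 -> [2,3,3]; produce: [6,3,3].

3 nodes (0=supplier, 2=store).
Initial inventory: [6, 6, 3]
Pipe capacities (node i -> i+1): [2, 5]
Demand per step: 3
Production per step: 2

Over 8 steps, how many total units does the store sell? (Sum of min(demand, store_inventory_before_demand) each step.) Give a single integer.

Answer: 21

Derivation:
Step 1: sold=3 (running total=3) -> [6 3 5]
Step 2: sold=3 (running total=6) -> [6 2 5]
Step 3: sold=3 (running total=9) -> [6 2 4]
Step 4: sold=3 (running total=12) -> [6 2 3]
Step 5: sold=3 (running total=15) -> [6 2 2]
Step 6: sold=2 (running total=17) -> [6 2 2]
Step 7: sold=2 (running total=19) -> [6 2 2]
Step 8: sold=2 (running total=21) -> [6 2 2]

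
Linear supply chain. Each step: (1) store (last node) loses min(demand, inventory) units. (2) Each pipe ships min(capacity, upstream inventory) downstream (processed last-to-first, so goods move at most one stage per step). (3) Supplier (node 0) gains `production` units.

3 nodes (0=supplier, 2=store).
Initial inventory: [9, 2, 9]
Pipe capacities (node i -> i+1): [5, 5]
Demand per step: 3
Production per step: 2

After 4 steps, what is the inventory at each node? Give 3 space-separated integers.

Step 1: demand=3,sold=3 ship[1->2]=2 ship[0->1]=5 prod=2 -> inv=[6 5 8]
Step 2: demand=3,sold=3 ship[1->2]=5 ship[0->1]=5 prod=2 -> inv=[3 5 10]
Step 3: demand=3,sold=3 ship[1->2]=5 ship[0->1]=3 prod=2 -> inv=[2 3 12]
Step 4: demand=3,sold=3 ship[1->2]=3 ship[0->1]=2 prod=2 -> inv=[2 2 12]

2 2 12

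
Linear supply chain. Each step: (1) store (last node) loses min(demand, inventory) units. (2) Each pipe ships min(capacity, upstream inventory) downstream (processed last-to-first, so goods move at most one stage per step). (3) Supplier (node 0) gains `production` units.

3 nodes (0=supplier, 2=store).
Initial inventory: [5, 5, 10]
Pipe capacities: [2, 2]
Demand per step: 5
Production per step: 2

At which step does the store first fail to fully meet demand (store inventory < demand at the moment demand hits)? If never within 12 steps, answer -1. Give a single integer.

Step 1: demand=5,sold=5 ship[1->2]=2 ship[0->1]=2 prod=2 -> [5 5 7]
Step 2: demand=5,sold=5 ship[1->2]=2 ship[0->1]=2 prod=2 -> [5 5 4]
Step 3: demand=5,sold=4 ship[1->2]=2 ship[0->1]=2 prod=2 -> [5 5 2]
Step 4: demand=5,sold=2 ship[1->2]=2 ship[0->1]=2 prod=2 -> [5 5 2]
Step 5: demand=5,sold=2 ship[1->2]=2 ship[0->1]=2 prod=2 -> [5 5 2]
Step 6: demand=5,sold=2 ship[1->2]=2 ship[0->1]=2 prod=2 -> [5 5 2]
Step 7: demand=5,sold=2 ship[1->2]=2 ship[0->1]=2 prod=2 -> [5 5 2]
Step 8: demand=5,sold=2 ship[1->2]=2 ship[0->1]=2 prod=2 -> [5 5 2]
Step 9: demand=5,sold=2 ship[1->2]=2 ship[0->1]=2 prod=2 -> [5 5 2]
Step 10: demand=5,sold=2 ship[1->2]=2 ship[0->1]=2 prod=2 -> [5 5 2]
Step 11: demand=5,sold=2 ship[1->2]=2 ship[0->1]=2 prod=2 -> [5 5 2]
Step 12: demand=5,sold=2 ship[1->2]=2 ship[0->1]=2 prod=2 -> [5 5 2]
First stockout at step 3

3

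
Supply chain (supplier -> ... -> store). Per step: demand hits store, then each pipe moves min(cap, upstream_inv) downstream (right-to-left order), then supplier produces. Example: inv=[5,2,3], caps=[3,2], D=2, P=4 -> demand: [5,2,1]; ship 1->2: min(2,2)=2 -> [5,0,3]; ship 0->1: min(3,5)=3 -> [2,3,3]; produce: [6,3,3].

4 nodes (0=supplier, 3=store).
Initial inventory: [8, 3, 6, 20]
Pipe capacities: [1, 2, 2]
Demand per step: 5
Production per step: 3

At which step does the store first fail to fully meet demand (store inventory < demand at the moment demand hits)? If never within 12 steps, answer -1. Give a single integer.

Step 1: demand=5,sold=5 ship[2->3]=2 ship[1->2]=2 ship[0->1]=1 prod=3 -> [10 2 6 17]
Step 2: demand=5,sold=5 ship[2->3]=2 ship[1->2]=2 ship[0->1]=1 prod=3 -> [12 1 6 14]
Step 3: demand=5,sold=5 ship[2->3]=2 ship[1->2]=1 ship[0->1]=1 prod=3 -> [14 1 5 11]
Step 4: demand=5,sold=5 ship[2->3]=2 ship[1->2]=1 ship[0->1]=1 prod=3 -> [16 1 4 8]
Step 5: demand=5,sold=5 ship[2->3]=2 ship[1->2]=1 ship[0->1]=1 prod=3 -> [18 1 3 5]
Step 6: demand=5,sold=5 ship[2->3]=2 ship[1->2]=1 ship[0->1]=1 prod=3 -> [20 1 2 2]
Step 7: demand=5,sold=2 ship[2->3]=2 ship[1->2]=1 ship[0->1]=1 prod=3 -> [22 1 1 2]
Step 8: demand=5,sold=2 ship[2->3]=1 ship[1->2]=1 ship[0->1]=1 prod=3 -> [24 1 1 1]
Step 9: demand=5,sold=1 ship[2->3]=1 ship[1->2]=1 ship[0->1]=1 prod=3 -> [26 1 1 1]
Step 10: demand=5,sold=1 ship[2->3]=1 ship[1->2]=1 ship[0->1]=1 prod=3 -> [28 1 1 1]
Step 11: demand=5,sold=1 ship[2->3]=1 ship[1->2]=1 ship[0->1]=1 prod=3 -> [30 1 1 1]
Step 12: demand=5,sold=1 ship[2->3]=1 ship[1->2]=1 ship[0->1]=1 prod=3 -> [32 1 1 1]
First stockout at step 7

7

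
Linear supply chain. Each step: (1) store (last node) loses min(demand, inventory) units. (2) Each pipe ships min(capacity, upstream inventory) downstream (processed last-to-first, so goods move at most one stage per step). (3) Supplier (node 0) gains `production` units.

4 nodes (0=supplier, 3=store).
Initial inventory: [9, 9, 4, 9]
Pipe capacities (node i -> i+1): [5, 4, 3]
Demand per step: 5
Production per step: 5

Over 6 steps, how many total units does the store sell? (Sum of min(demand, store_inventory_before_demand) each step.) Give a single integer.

Answer: 24

Derivation:
Step 1: sold=5 (running total=5) -> [9 10 5 7]
Step 2: sold=5 (running total=10) -> [9 11 6 5]
Step 3: sold=5 (running total=15) -> [9 12 7 3]
Step 4: sold=3 (running total=18) -> [9 13 8 3]
Step 5: sold=3 (running total=21) -> [9 14 9 3]
Step 6: sold=3 (running total=24) -> [9 15 10 3]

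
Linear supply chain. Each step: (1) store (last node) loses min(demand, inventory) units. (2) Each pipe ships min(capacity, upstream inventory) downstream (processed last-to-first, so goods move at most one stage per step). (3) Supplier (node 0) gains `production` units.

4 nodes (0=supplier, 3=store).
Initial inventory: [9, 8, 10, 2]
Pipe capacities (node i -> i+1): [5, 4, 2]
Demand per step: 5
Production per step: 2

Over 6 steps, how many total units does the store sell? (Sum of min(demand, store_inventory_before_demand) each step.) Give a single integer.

Step 1: sold=2 (running total=2) -> [6 9 12 2]
Step 2: sold=2 (running total=4) -> [3 10 14 2]
Step 3: sold=2 (running total=6) -> [2 9 16 2]
Step 4: sold=2 (running total=8) -> [2 7 18 2]
Step 5: sold=2 (running total=10) -> [2 5 20 2]
Step 6: sold=2 (running total=12) -> [2 3 22 2]

Answer: 12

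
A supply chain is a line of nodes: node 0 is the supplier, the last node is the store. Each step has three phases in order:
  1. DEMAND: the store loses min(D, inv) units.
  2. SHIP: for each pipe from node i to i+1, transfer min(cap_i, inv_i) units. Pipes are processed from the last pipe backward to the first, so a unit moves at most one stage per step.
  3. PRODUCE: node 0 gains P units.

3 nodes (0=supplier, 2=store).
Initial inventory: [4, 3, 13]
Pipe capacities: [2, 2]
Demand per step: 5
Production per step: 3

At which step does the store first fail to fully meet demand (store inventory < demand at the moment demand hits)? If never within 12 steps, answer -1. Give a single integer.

Step 1: demand=5,sold=5 ship[1->2]=2 ship[0->1]=2 prod=3 -> [5 3 10]
Step 2: demand=5,sold=5 ship[1->2]=2 ship[0->1]=2 prod=3 -> [6 3 7]
Step 3: demand=5,sold=5 ship[1->2]=2 ship[0->1]=2 prod=3 -> [7 3 4]
Step 4: demand=5,sold=4 ship[1->2]=2 ship[0->1]=2 prod=3 -> [8 3 2]
Step 5: demand=5,sold=2 ship[1->2]=2 ship[0->1]=2 prod=3 -> [9 3 2]
Step 6: demand=5,sold=2 ship[1->2]=2 ship[0->1]=2 prod=3 -> [10 3 2]
Step 7: demand=5,sold=2 ship[1->2]=2 ship[0->1]=2 prod=3 -> [11 3 2]
Step 8: demand=5,sold=2 ship[1->2]=2 ship[0->1]=2 prod=3 -> [12 3 2]
Step 9: demand=5,sold=2 ship[1->2]=2 ship[0->1]=2 prod=3 -> [13 3 2]
Step 10: demand=5,sold=2 ship[1->2]=2 ship[0->1]=2 prod=3 -> [14 3 2]
Step 11: demand=5,sold=2 ship[1->2]=2 ship[0->1]=2 prod=3 -> [15 3 2]
Step 12: demand=5,sold=2 ship[1->2]=2 ship[0->1]=2 prod=3 -> [16 3 2]
First stockout at step 4

4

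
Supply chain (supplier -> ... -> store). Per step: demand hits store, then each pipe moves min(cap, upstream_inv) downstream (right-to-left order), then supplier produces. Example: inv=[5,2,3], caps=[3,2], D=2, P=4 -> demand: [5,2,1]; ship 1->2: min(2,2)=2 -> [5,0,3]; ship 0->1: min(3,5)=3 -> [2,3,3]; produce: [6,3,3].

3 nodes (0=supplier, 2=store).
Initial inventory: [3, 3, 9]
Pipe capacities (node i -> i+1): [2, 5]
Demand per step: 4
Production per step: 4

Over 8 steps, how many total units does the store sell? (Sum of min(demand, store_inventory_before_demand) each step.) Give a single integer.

Step 1: sold=4 (running total=4) -> [5 2 8]
Step 2: sold=4 (running total=8) -> [7 2 6]
Step 3: sold=4 (running total=12) -> [9 2 4]
Step 4: sold=4 (running total=16) -> [11 2 2]
Step 5: sold=2 (running total=18) -> [13 2 2]
Step 6: sold=2 (running total=20) -> [15 2 2]
Step 7: sold=2 (running total=22) -> [17 2 2]
Step 8: sold=2 (running total=24) -> [19 2 2]

Answer: 24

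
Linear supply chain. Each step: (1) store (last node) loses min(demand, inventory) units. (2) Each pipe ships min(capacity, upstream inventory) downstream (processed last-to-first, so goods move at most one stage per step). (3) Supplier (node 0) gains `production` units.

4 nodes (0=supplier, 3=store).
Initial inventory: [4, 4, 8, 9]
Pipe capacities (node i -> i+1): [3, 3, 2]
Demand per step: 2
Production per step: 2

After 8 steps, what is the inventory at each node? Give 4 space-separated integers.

Step 1: demand=2,sold=2 ship[2->3]=2 ship[1->2]=3 ship[0->1]=3 prod=2 -> inv=[3 4 9 9]
Step 2: demand=2,sold=2 ship[2->3]=2 ship[1->2]=3 ship[0->1]=3 prod=2 -> inv=[2 4 10 9]
Step 3: demand=2,sold=2 ship[2->3]=2 ship[1->2]=3 ship[0->1]=2 prod=2 -> inv=[2 3 11 9]
Step 4: demand=2,sold=2 ship[2->3]=2 ship[1->2]=3 ship[0->1]=2 prod=2 -> inv=[2 2 12 9]
Step 5: demand=2,sold=2 ship[2->3]=2 ship[1->2]=2 ship[0->1]=2 prod=2 -> inv=[2 2 12 9]
Step 6: demand=2,sold=2 ship[2->3]=2 ship[1->2]=2 ship[0->1]=2 prod=2 -> inv=[2 2 12 9]
Step 7: demand=2,sold=2 ship[2->3]=2 ship[1->2]=2 ship[0->1]=2 prod=2 -> inv=[2 2 12 9]
Step 8: demand=2,sold=2 ship[2->3]=2 ship[1->2]=2 ship[0->1]=2 prod=2 -> inv=[2 2 12 9]

2 2 12 9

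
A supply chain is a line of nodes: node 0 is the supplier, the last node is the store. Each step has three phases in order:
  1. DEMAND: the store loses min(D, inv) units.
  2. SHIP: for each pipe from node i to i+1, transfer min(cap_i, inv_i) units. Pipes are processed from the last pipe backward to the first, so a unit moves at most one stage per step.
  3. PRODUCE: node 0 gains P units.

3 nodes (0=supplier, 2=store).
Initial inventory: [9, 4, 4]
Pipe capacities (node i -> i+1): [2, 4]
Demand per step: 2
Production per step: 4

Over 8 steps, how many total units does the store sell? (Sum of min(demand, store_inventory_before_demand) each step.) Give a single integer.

Answer: 16

Derivation:
Step 1: sold=2 (running total=2) -> [11 2 6]
Step 2: sold=2 (running total=4) -> [13 2 6]
Step 3: sold=2 (running total=6) -> [15 2 6]
Step 4: sold=2 (running total=8) -> [17 2 6]
Step 5: sold=2 (running total=10) -> [19 2 6]
Step 6: sold=2 (running total=12) -> [21 2 6]
Step 7: sold=2 (running total=14) -> [23 2 6]
Step 8: sold=2 (running total=16) -> [25 2 6]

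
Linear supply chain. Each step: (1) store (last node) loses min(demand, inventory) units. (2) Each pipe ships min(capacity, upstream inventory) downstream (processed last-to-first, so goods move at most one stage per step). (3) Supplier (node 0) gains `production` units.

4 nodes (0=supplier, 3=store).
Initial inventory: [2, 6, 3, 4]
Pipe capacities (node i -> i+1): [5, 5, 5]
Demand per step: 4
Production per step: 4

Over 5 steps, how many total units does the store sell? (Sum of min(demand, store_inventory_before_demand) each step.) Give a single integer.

Step 1: sold=4 (running total=4) -> [4 3 5 3]
Step 2: sold=3 (running total=7) -> [4 4 3 5]
Step 3: sold=4 (running total=11) -> [4 4 4 4]
Step 4: sold=4 (running total=15) -> [4 4 4 4]
Step 5: sold=4 (running total=19) -> [4 4 4 4]

Answer: 19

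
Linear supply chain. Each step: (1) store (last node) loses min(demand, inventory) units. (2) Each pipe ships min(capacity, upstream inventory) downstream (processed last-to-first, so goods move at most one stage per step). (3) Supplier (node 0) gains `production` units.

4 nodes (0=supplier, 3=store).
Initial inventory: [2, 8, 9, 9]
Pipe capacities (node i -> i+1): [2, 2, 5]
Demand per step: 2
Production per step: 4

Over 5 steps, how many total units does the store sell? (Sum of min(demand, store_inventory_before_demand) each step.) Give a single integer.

Answer: 10

Derivation:
Step 1: sold=2 (running total=2) -> [4 8 6 12]
Step 2: sold=2 (running total=4) -> [6 8 3 15]
Step 3: sold=2 (running total=6) -> [8 8 2 16]
Step 4: sold=2 (running total=8) -> [10 8 2 16]
Step 5: sold=2 (running total=10) -> [12 8 2 16]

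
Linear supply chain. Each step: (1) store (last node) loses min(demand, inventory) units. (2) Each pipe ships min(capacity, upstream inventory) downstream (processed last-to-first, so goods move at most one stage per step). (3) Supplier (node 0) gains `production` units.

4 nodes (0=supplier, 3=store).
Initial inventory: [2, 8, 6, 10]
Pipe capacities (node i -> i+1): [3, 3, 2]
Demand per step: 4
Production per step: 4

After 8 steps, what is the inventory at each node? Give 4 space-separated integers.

Step 1: demand=4,sold=4 ship[2->3]=2 ship[1->2]=3 ship[0->1]=2 prod=4 -> inv=[4 7 7 8]
Step 2: demand=4,sold=4 ship[2->3]=2 ship[1->2]=3 ship[0->1]=3 prod=4 -> inv=[5 7 8 6]
Step 3: demand=4,sold=4 ship[2->3]=2 ship[1->2]=3 ship[0->1]=3 prod=4 -> inv=[6 7 9 4]
Step 4: demand=4,sold=4 ship[2->3]=2 ship[1->2]=3 ship[0->1]=3 prod=4 -> inv=[7 7 10 2]
Step 5: demand=4,sold=2 ship[2->3]=2 ship[1->2]=3 ship[0->1]=3 prod=4 -> inv=[8 7 11 2]
Step 6: demand=4,sold=2 ship[2->3]=2 ship[1->2]=3 ship[0->1]=3 prod=4 -> inv=[9 7 12 2]
Step 7: demand=4,sold=2 ship[2->3]=2 ship[1->2]=3 ship[0->1]=3 prod=4 -> inv=[10 7 13 2]
Step 8: demand=4,sold=2 ship[2->3]=2 ship[1->2]=3 ship[0->1]=3 prod=4 -> inv=[11 7 14 2]

11 7 14 2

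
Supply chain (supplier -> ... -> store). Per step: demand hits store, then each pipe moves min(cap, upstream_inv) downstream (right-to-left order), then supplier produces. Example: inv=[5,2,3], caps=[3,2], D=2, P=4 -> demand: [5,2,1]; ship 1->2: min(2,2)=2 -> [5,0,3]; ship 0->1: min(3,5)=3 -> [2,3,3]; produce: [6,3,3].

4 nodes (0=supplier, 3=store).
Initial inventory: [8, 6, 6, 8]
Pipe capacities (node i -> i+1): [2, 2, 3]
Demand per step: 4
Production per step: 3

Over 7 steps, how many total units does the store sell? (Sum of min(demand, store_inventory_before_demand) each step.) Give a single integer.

Step 1: sold=4 (running total=4) -> [9 6 5 7]
Step 2: sold=4 (running total=8) -> [10 6 4 6]
Step 3: sold=4 (running total=12) -> [11 6 3 5]
Step 4: sold=4 (running total=16) -> [12 6 2 4]
Step 5: sold=4 (running total=20) -> [13 6 2 2]
Step 6: sold=2 (running total=22) -> [14 6 2 2]
Step 7: sold=2 (running total=24) -> [15 6 2 2]

Answer: 24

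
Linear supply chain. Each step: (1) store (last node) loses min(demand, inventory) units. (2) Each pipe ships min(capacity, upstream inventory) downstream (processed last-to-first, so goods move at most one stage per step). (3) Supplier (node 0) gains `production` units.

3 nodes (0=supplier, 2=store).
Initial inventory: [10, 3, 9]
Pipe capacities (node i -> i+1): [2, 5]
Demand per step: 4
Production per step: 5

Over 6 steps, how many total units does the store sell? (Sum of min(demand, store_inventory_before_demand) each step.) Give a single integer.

Step 1: sold=4 (running total=4) -> [13 2 8]
Step 2: sold=4 (running total=8) -> [16 2 6]
Step 3: sold=4 (running total=12) -> [19 2 4]
Step 4: sold=4 (running total=16) -> [22 2 2]
Step 5: sold=2 (running total=18) -> [25 2 2]
Step 6: sold=2 (running total=20) -> [28 2 2]

Answer: 20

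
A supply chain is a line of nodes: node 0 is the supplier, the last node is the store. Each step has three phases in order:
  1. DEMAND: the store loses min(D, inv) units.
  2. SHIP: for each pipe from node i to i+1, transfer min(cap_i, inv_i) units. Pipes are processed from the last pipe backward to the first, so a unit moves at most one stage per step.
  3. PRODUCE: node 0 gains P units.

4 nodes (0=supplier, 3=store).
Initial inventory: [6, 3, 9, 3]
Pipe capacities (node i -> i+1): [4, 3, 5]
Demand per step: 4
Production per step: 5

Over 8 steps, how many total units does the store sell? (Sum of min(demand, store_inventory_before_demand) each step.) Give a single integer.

Step 1: sold=3 (running total=3) -> [7 4 7 5]
Step 2: sold=4 (running total=7) -> [8 5 5 6]
Step 3: sold=4 (running total=11) -> [9 6 3 7]
Step 4: sold=4 (running total=15) -> [10 7 3 6]
Step 5: sold=4 (running total=19) -> [11 8 3 5]
Step 6: sold=4 (running total=23) -> [12 9 3 4]
Step 7: sold=4 (running total=27) -> [13 10 3 3]
Step 8: sold=3 (running total=30) -> [14 11 3 3]

Answer: 30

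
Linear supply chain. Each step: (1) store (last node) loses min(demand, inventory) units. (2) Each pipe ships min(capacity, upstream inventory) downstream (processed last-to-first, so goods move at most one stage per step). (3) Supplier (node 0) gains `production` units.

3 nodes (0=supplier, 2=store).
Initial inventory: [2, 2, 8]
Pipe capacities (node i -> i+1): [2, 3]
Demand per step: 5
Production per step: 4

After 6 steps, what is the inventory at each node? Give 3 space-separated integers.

Step 1: demand=5,sold=5 ship[1->2]=2 ship[0->1]=2 prod=4 -> inv=[4 2 5]
Step 2: demand=5,sold=5 ship[1->2]=2 ship[0->1]=2 prod=4 -> inv=[6 2 2]
Step 3: demand=5,sold=2 ship[1->2]=2 ship[0->1]=2 prod=4 -> inv=[8 2 2]
Step 4: demand=5,sold=2 ship[1->2]=2 ship[0->1]=2 prod=4 -> inv=[10 2 2]
Step 5: demand=5,sold=2 ship[1->2]=2 ship[0->1]=2 prod=4 -> inv=[12 2 2]
Step 6: demand=5,sold=2 ship[1->2]=2 ship[0->1]=2 prod=4 -> inv=[14 2 2]

14 2 2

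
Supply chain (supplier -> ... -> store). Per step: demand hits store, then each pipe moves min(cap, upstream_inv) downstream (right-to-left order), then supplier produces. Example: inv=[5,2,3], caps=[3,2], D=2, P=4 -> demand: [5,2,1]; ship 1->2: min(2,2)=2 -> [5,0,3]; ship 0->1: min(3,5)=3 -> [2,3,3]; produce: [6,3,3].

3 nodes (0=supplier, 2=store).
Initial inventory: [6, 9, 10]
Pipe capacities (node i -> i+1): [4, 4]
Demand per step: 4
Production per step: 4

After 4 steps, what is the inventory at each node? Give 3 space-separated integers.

Step 1: demand=4,sold=4 ship[1->2]=4 ship[0->1]=4 prod=4 -> inv=[6 9 10]
Step 2: demand=4,sold=4 ship[1->2]=4 ship[0->1]=4 prod=4 -> inv=[6 9 10]
Step 3: demand=4,sold=4 ship[1->2]=4 ship[0->1]=4 prod=4 -> inv=[6 9 10]
Step 4: demand=4,sold=4 ship[1->2]=4 ship[0->1]=4 prod=4 -> inv=[6 9 10]

6 9 10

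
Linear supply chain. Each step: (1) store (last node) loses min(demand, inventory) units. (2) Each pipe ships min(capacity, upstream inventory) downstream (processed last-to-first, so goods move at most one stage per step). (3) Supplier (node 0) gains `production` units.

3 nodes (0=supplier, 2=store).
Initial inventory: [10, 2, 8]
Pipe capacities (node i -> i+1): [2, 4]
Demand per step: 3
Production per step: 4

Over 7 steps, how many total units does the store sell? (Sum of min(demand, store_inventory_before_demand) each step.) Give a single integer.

Step 1: sold=3 (running total=3) -> [12 2 7]
Step 2: sold=3 (running total=6) -> [14 2 6]
Step 3: sold=3 (running total=9) -> [16 2 5]
Step 4: sold=3 (running total=12) -> [18 2 4]
Step 5: sold=3 (running total=15) -> [20 2 3]
Step 6: sold=3 (running total=18) -> [22 2 2]
Step 7: sold=2 (running total=20) -> [24 2 2]

Answer: 20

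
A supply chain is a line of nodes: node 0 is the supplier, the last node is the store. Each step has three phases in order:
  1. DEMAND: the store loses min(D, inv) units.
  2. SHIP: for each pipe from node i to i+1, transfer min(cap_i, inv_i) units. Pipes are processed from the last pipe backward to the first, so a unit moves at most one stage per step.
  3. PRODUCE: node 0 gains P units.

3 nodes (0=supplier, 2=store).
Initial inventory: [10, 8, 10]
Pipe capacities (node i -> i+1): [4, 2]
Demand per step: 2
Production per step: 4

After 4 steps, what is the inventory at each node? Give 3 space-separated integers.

Step 1: demand=2,sold=2 ship[1->2]=2 ship[0->1]=4 prod=4 -> inv=[10 10 10]
Step 2: demand=2,sold=2 ship[1->2]=2 ship[0->1]=4 prod=4 -> inv=[10 12 10]
Step 3: demand=2,sold=2 ship[1->2]=2 ship[0->1]=4 prod=4 -> inv=[10 14 10]
Step 4: demand=2,sold=2 ship[1->2]=2 ship[0->1]=4 prod=4 -> inv=[10 16 10]

10 16 10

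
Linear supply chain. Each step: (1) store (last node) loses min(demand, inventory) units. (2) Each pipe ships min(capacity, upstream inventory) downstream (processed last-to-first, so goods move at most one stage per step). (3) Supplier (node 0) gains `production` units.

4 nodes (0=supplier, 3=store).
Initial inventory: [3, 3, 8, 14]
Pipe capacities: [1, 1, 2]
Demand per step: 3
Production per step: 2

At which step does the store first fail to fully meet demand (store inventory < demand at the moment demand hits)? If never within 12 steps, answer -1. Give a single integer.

Step 1: demand=3,sold=3 ship[2->3]=2 ship[1->2]=1 ship[0->1]=1 prod=2 -> [4 3 7 13]
Step 2: demand=3,sold=3 ship[2->3]=2 ship[1->2]=1 ship[0->1]=1 prod=2 -> [5 3 6 12]
Step 3: demand=3,sold=3 ship[2->3]=2 ship[1->2]=1 ship[0->1]=1 prod=2 -> [6 3 5 11]
Step 4: demand=3,sold=3 ship[2->3]=2 ship[1->2]=1 ship[0->1]=1 prod=2 -> [7 3 4 10]
Step 5: demand=3,sold=3 ship[2->3]=2 ship[1->2]=1 ship[0->1]=1 prod=2 -> [8 3 3 9]
Step 6: demand=3,sold=3 ship[2->3]=2 ship[1->2]=1 ship[0->1]=1 prod=2 -> [9 3 2 8]
Step 7: demand=3,sold=3 ship[2->3]=2 ship[1->2]=1 ship[0->1]=1 prod=2 -> [10 3 1 7]
Step 8: demand=3,sold=3 ship[2->3]=1 ship[1->2]=1 ship[0->1]=1 prod=2 -> [11 3 1 5]
Step 9: demand=3,sold=3 ship[2->3]=1 ship[1->2]=1 ship[0->1]=1 prod=2 -> [12 3 1 3]
Step 10: demand=3,sold=3 ship[2->3]=1 ship[1->2]=1 ship[0->1]=1 prod=2 -> [13 3 1 1]
Step 11: demand=3,sold=1 ship[2->3]=1 ship[1->2]=1 ship[0->1]=1 prod=2 -> [14 3 1 1]
Step 12: demand=3,sold=1 ship[2->3]=1 ship[1->2]=1 ship[0->1]=1 prod=2 -> [15 3 1 1]
First stockout at step 11

11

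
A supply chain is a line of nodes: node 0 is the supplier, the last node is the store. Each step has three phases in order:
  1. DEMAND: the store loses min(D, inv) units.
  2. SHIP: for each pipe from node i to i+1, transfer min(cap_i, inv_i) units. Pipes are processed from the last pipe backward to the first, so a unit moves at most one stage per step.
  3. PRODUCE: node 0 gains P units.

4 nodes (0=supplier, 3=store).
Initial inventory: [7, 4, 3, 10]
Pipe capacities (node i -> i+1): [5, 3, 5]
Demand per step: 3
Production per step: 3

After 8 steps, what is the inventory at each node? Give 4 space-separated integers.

Step 1: demand=3,sold=3 ship[2->3]=3 ship[1->2]=3 ship[0->1]=5 prod=3 -> inv=[5 6 3 10]
Step 2: demand=3,sold=3 ship[2->3]=3 ship[1->2]=3 ship[0->1]=5 prod=3 -> inv=[3 8 3 10]
Step 3: demand=3,sold=3 ship[2->3]=3 ship[1->2]=3 ship[0->1]=3 prod=3 -> inv=[3 8 3 10]
Step 4: demand=3,sold=3 ship[2->3]=3 ship[1->2]=3 ship[0->1]=3 prod=3 -> inv=[3 8 3 10]
Step 5: demand=3,sold=3 ship[2->3]=3 ship[1->2]=3 ship[0->1]=3 prod=3 -> inv=[3 8 3 10]
Step 6: demand=3,sold=3 ship[2->3]=3 ship[1->2]=3 ship[0->1]=3 prod=3 -> inv=[3 8 3 10]
Step 7: demand=3,sold=3 ship[2->3]=3 ship[1->2]=3 ship[0->1]=3 prod=3 -> inv=[3 8 3 10]
Step 8: demand=3,sold=3 ship[2->3]=3 ship[1->2]=3 ship[0->1]=3 prod=3 -> inv=[3 8 3 10]

3 8 3 10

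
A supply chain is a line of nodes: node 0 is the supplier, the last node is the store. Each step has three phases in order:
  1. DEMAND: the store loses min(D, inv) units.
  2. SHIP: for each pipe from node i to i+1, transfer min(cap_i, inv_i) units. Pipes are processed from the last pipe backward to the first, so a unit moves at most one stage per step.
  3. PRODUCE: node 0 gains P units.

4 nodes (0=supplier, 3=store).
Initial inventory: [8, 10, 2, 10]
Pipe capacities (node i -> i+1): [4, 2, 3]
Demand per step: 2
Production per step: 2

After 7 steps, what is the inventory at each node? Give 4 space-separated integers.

Step 1: demand=2,sold=2 ship[2->3]=2 ship[1->2]=2 ship[0->1]=4 prod=2 -> inv=[6 12 2 10]
Step 2: demand=2,sold=2 ship[2->3]=2 ship[1->2]=2 ship[0->1]=4 prod=2 -> inv=[4 14 2 10]
Step 3: demand=2,sold=2 ship[2->3]=2 ship[1->2]=2 ship[0->1]=4 prod=2 -> inv=[2 16 2 10]
Step 4: demand=2,sold=2 ship[2->3]=2 ship[1->2]=2 ship[0->1]=2 prod=2 -> inv=[2 16 2 10]
Step 5: demand=2,sold=2 ship[2->3]=2 ship[1->2]=2 ship[0->1]=2 prod=2 -> inv=[2 16 2 10]
Step 6: demand=2,sold=2 ship[2->3]=2 ship[1->2]=2 ship[0->1]=2 prod=2 -> inv=[2 16 2 10]
Step 7: demand=2,sold=2 ship[2->3]=2 ship[1->2]=2 ship[0->1]=2 prod=2 -> inv=[2 16 2 10]

2 16 2 10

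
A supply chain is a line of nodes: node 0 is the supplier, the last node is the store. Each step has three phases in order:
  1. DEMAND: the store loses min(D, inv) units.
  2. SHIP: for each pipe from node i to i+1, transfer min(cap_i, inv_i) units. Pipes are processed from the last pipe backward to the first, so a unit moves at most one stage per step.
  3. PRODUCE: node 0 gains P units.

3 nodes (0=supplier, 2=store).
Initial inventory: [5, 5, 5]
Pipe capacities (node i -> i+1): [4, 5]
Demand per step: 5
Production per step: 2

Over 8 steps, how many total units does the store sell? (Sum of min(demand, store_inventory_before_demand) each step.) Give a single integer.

Step 1: sold=5 (running total=5) -> [3 4 5]
Step 2: sold=5 (running total=10) -> [2 3 4]
Step 3: sold=4 (running total=14) -> [2 2 3]
Step 4: sold=3 (running total=17) -> [2 2 2]
Step 5: sold=2 (running total=19) -> [2 2 2]
Step 6: sold=2 (running total=21) -> [2 2 2]
Step 7: sold=2 (running total=23) -> [2 2 2]
Step 8: sold=2 (running total=25) -> [2 2 2]

Answer: 25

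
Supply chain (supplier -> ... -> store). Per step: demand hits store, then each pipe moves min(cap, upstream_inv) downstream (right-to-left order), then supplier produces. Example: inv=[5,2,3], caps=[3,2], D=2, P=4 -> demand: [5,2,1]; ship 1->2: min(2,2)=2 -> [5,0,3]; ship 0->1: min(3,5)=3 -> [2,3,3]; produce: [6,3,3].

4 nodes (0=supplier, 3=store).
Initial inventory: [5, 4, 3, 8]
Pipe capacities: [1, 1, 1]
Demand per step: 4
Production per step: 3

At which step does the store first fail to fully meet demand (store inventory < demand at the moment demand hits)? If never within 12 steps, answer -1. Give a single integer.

Step 1: demand=4,sold=4 ship[2->3]=1 ship[1->2]=1 ship[0->1]=1 prod=3 -> [7 4 3 5]
Step 2: demand=4,sold=4 ship[2->3]=1 ship[1->2]=1 ship[0->1]=1 prod=3 -> [9 4 3 2]
Step 3: demand=4,sold=2 ship[2->3]=1 ship[1->2]=1 ship[0->1]=1 prod=3 -> [11 4 3 1]
Step 4: demand=4,sold=1 ship[2->3]=1 ship[1->2]=1 ship[0->1]=1 prod=3 -> [13 4 3 1]
Step 5: demand=4,sold=1 ship[2->3]=1 ship[1->2]=1 ship[0->1]=1 prod=3 -> [15 4 3 1]
Step 6: demand=4,sold=1 ship[2->3]=1 ship[1->2]=1 ship[0->1]=1 prod=3 -> [17 4 3 1]
Step 7: demand=4,sold=1 ship[2->3]=1 ship[1->2]=1 ship[0->1]=1 prod=3 -> [19 4 3 1]
Step 8: demand=4,sold=1 ship[2->3]=1 ship[1->2]=1 ship[0->1]=1 prod=3 -> [21 4 3 1]
Step 9: demand=4,sold=1 ship[2->3]=1 ship[1->2]=1 ship[0->1]=1 prod=3 -> [23 4 3 1]
Step 10: demand=4,sold=1 ship[2->3]=1 ship[1->2]=1 ship[0->1]=1 prod=3 -> [25 4 3 1]
Step 11: demand=4,sold=1 ship[2->3]=1 ship[1->2]=1 ship[0->1]=1 prod=3 -> [27 4 3 1]
Step 12: demand=4,sold=1 ship[2->3]=1 ship[1->2]=1 ship[0->1]=1 prod=3 -> [29 4 3 1]
First stockout at step 3

3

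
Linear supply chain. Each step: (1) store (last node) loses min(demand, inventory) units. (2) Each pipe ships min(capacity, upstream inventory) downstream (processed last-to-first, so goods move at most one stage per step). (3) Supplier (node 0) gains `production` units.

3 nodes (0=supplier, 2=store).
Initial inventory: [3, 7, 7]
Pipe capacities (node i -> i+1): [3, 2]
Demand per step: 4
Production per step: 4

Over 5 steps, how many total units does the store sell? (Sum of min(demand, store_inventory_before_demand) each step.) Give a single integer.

Step 1: sold=4 (running total=4) -> [4 8 5]
Step 2: sold=4 (running total=8) -> [5 9 3]
Step 3: sold=3 (running total=11) -> [6 10 2]
Step 4: sold=2 (running total=13) -> [7 11 2]
Step 5: sold=2 (running total=15) -> [8 12 2]

Answer: 15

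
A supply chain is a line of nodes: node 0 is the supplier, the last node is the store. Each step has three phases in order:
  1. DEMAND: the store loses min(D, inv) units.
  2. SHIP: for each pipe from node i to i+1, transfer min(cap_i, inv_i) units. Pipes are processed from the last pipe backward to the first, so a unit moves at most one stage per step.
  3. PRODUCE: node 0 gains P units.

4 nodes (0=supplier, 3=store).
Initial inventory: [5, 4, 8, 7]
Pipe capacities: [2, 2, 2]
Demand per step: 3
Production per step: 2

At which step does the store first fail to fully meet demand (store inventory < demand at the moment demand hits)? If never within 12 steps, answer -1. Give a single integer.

Step 1: demand=3,sold=3 ship[2->3]=2 ship[1->2]=2 ship[0->1]=2 prod=2 -> [5 4 8 6]
Step 2: demand=3,sold=3 ship[2->3]=2 ship[1->2]=2 ship[0->1]=2 prod=2 -> [5 4 8 5]
Step 3: demand=3,sold=3 ship[2->3]=2 ship[1->2]=2 ship[0->1]=2 prod=2 -> [5 4 8 4]
Step 4: demand=3,sold=3 ship[2->3]=2 ship[1->2]=2 ship[0->1]=2 prod=2 -> [5 4 8 3]
Step 5: demand=3,sold=3 ship[2->3]=2 ship[1->2]=2 ship[0->1]=2 prod=2 -> [5 4 8 2]
Step 6: demand=3,sold=2 ship[2->3]=2 ship[1->2]=2 ship[0->1]=2 prod=2 -> [5 4 8 2]
Step 7: demand=3,sold=2 ship[2->3]=2 ship[1->2]=2 ship[0->1]=2 prod=2 -> [5 4 8 2]
Step 8: demand=3,sold=2 ship[2->3]=2 ship[1->2]=2 ship[0->1]=2 prod=2 -> [5 4 8 2]
Step 9: demand=3,sold=2 ship[2->3]=2 ship[1->2]=2 ship[0->1]=2 prod=2 -> [5 4 8 2]
Step 10: demand=3,sold=2 ship[2->3]=2 ship[1->2]=2 ship[0->1]=2 prod=2 -> [5 4 8 2]
Step 11: demand=3,sold=2 ship[2->3]=2 ship[1->2]=2 ship[0->1]=2 prod=2 -> [5 4 8 2]
Step 12: demand=3,sold=2 ship[2->3]=2 ship[1->2]=2 ship[0->1]=2 prod=2 -> [5 4 8 2]
First stockout at step 6

6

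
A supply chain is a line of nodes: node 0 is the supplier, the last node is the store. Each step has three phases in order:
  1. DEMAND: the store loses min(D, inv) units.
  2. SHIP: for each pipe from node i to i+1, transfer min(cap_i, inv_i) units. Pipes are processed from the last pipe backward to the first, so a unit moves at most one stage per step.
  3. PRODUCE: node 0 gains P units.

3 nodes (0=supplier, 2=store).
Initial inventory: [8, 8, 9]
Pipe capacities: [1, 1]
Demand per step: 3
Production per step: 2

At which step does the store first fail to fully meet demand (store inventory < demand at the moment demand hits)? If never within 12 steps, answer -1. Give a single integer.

Step 1: demand=3,sold=3 ship[1->2]=1 ship[0->1]=1 prod=2 -> [9 8 7]
Step 2: demand=3,sold=3 ship[1->2]=1 ship[0->1]=1 prod=2 -> [10 8 5]
Step 3: demand=3,sold=3 ship[1->2]=1 ship[0->1]=1 prod=2 -> [11 8 3]
Step 4: demand=3,sold=3 ship[1->2]=1 ship[0->1]=1 prod=2 -> [12 8 1]
Step 5: demand=3,sold=1 ship[1->2]=1 ship[0->1]=1 prod=2 -> [13 8 1]
Step 6: demand=3,sold=1 ship[1->2]=1 ship[0->1]=1 prod=2 -> [14 8 1]
Step 7: demand=3,sold=1 ship[1->2]=1 ship[0->1]=1 prod=2 -> [15 8 1]
Step 8: demand=3,sold=1 ship[1->2]=1 ship[0->1]=1 prod=2 -> [16 8 1]
Step 9: demand=3,sold=1 ship[1->2]=1 ship[0->1]=1 prod=2 -> [17 8 1]
Step 10: demand=3,sold=1 ship[1->2]=1 ship[0->1]=1 prod=2 -> [18 8 1]
Step 11: demand=3,sold=1 ship[1->2]=1 ship[0->1]=1 prod=2 -> [19 8 1]
Step 12: demand=3,sold=1 ship[1->2]=1 ship[0->1]=1 prod=2 -> [20 8 1]
First stockout at step 5

5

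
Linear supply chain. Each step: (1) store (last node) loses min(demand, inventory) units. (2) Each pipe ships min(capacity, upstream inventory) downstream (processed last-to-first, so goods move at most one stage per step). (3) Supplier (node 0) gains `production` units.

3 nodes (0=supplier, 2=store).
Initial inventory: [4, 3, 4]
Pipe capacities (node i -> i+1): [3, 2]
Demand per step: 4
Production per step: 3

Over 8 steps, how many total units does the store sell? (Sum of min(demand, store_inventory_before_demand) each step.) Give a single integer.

Step 1: sold=4 (running total=4) -> [4 4 2]
Step 2: sold=2 (running total=6) -> [4 5 2]
Step 3: sold=2 (running total=8) -> [4 6 2]
Step 4: sold=2 (running total=10) -> [4 7 2]
Step 5: sold=2 (running total=12) -> [4 8 2]
Step 6: sold=2 (running total=14) -> [4 9 2]
Step 7: sold=2 (running total=16) -> [4 10 2]
Step 8: sold=2 (running total=18) -> [4 11 2]

Answer: 18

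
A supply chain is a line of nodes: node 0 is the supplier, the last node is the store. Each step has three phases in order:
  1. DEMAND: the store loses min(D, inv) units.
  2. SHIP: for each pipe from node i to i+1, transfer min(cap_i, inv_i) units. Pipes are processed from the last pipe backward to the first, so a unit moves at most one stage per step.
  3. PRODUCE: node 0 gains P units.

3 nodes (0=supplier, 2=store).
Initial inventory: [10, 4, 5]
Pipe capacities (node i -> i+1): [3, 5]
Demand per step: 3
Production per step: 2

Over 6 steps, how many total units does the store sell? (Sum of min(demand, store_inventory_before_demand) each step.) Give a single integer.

Step 1: sold=3 (running total=3) -> [9 3 6]
Step 2: sold=3 (running total=6) -> [8 3 6]
Step 3: sold=3 (running total=9) -> [7 3 6]
Step 4: sold=3 (running total=12) -> [6 3 6]
Step 5: sold=3 (running total=15) -> [5 3 6]
Step 6: sold=3 (running total=18) -> [4 3 6]

Answer: 18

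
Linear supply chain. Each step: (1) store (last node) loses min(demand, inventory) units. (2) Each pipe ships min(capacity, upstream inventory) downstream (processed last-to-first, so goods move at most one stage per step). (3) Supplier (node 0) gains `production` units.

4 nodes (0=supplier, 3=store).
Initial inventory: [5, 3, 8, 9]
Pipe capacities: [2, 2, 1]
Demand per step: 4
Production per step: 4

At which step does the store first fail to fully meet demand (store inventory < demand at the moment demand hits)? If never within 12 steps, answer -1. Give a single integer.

Step 1: demand=4,sold=4 ship[2->3]=1 ship[1->2]=2 ship[0->1]=2 prod=4 -> [7 3 9 6]
Step 2: demand=4,sold=4 ship[2->3]=1 ship[1->2]=2 ship[0->1]=2 prod=4 -> [9 3 10 3]
Step 3: demand=4,sold=3 ship[2->3]=1 ship[1->2]=2 ship[0->1]=2 prod=4 -> [11 3 11 1]
Step 4: demand=4,sold=1 ship[2->3]=1 ship[1->2]=2 ship[0->1]=2 prod=4 -> [13 3 12 1]
Step 5: demand=4,sold=1 ship[2->3]=1 ship[1->2]=2 ship[0->1]=2 prod=4 -> [15 3 13 1]
Step 6: demand=4,sold=1 ship[2->3]=1 ship[1->2]=2 ship[0->1]=2 prod=4 -> [17 3 14 1]
Step 7: demand=4,sold=1 ship[2->3]=1 ship[1->2]=2 ship[0->1]=2 prod=4 -> [19 3 15 1]
Step 8: demand=4,sold=1 ship[2->3]=1 ship[1->2]=2 ship[0->1]=2 prod=4 -> [21 3 16 1]
Step 9: demand=4,sold=1 ship[2->3]=1 ship[1->2]=2 ship[0->1]=2 prod=4 -> [23 3 17 1]
Step 10: demand=4,sold=1 ship[2->3]=1 ship[1->2]=2 ship[0->1]=2 prod=4 -> [25 3 18 1]
Step 11: demand=4,sold=1 ship[2->3]=1 ship[1->2]=2 ship[0->1]=2 prod=4 -> [27 3 19 1]
Step 12: demand=4,sold=1 ship[2->3]=1 ship[1->2]=2 ship[0->1]=2 prod=4 -> [29 3 20 1]
First stockout at step 3

3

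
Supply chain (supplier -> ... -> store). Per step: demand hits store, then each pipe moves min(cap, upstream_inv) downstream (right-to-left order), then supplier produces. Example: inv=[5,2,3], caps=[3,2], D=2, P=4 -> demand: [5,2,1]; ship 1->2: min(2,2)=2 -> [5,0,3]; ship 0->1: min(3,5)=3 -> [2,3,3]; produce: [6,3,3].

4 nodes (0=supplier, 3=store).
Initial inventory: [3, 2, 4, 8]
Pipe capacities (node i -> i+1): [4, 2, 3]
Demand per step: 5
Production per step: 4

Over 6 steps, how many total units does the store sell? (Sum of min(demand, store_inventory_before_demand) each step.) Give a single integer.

Answer: 20

Derivation:
Step 1: sold=5 (running total=5) -> [4 3 3 6]
Step 2: sold=5 (running total=10) -> [4 5 2 4]
Step 3: sold=4 (running total=14) -> [4 7 2 2]
Step 4: sold=2 (running total=16) -> [4 9 2 2]
Step 5: sold=2 (running total=18) -> [4 11 2 2]
Step 6: sold=2 (running total=20) -> [4 13 2 2]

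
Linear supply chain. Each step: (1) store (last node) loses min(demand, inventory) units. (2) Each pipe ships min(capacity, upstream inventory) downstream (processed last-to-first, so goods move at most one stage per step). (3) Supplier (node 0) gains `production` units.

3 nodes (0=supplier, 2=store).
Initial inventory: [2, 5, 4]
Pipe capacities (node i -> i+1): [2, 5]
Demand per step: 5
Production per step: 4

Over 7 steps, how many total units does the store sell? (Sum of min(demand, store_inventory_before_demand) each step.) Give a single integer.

Step 1: sold=4 (running total=4) -> [4 2 5]
Step 2: sold=5 (running total=9) -> [6 2 2]
Step 3: sold=2 (running total=11) -> [8 2 2]
Step 4: sold=2 (running total=13) -> [10 2 2]
Step 5: sold=2 (running total=15) -> [12 2 2]
Step 6: sold=2 (running total=17) -> [14 2 2]
Step 7: sold=2 (running total=19) -> [16 2 2]

Answer: 19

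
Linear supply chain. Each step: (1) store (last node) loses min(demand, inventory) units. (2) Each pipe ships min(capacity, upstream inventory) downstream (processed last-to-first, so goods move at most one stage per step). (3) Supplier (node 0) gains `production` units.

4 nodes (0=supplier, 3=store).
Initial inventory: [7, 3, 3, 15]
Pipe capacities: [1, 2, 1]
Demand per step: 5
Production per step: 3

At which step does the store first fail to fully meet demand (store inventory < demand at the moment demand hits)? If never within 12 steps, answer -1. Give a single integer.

Step 1: demand=5,sold=5 ship[2->3]=1 ship[1->2]=2 ship[0->1]=1 prod=3 -> [9 2 4 11]
Step 2: demand=5,sold=5 ship[2->3]=1 ship[1->2]=2 ship[0->1]=1 prod=3 -> [11 1 5 7]
Step 3: demand=5,sold=5 ship[2->3]=1 ship[1->2]=1 ship[0->1]=1 prod=3 -> [13 1 5 3]
Step 4: demand=5,sold=3 ship[2->3]=1 ship[1->2]=1 ship[0->1]=1 prod=3 -> [15 1 5 1]
Step 5: demand=5,sold=1 ship[2->3]=1 ship[1->2]=1 ship[0->1]=1 prod=3 -> [17 1 5 1]
Step 6: demand=5,sold=1 ship[2->3]=1 ship[1->2]=1 ship[0->1]=1 prod=3 -> [19 1 5 1]
Step 7: demand=5,sold=1 ship[2->3]=1 ship[1->2]=1 ship[0->1]=1 prod=3 -> [21 1 5 1]
Step 8: demand=5,sold=1 ship[2->3]=1 ship[1->2]=1 ship[0->1]=1 prod=3 -> [23 1 5 1]
Step 9: demand=5,sold=1 ship[2->3]=1 ship[1->2]=1 ship[0->1]=1 prod=3 -> [25 1 5 1]
Step 10: demand=5,sold=1 ship[2->3]=1 ship[1->2]=1 ship[0->1]=1 prod=3 -> [27 1 5 1]
Step 11: demand=5,sold=1 ship[2->3]=1 ship[1->2]=1 ship[0->1]=1 prod=3 -> [29 1 5 1]
Step 12: demand=5,sold=1 ship[2->3]=1 ship[1->2]=1 ship[0->1]=1 prod=3 -> [31 1 5 1]
First stockout at step 4

4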